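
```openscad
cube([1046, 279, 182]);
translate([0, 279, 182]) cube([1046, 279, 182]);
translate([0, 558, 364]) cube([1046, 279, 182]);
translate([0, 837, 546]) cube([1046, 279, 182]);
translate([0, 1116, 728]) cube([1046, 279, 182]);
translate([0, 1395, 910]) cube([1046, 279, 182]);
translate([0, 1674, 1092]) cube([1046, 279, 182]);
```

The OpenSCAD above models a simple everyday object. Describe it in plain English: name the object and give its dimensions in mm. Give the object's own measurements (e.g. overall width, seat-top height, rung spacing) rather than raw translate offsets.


A straight staircase of 7 solid steps. Each step is 1046 mm wide (x), 279 mm deep (y, the going) and 182 mm tall (the rise). The first step rests on the floor; each subsequent step sits one going further in +y and one rise higher in +z, directly behind and above the previous step with no overlap.


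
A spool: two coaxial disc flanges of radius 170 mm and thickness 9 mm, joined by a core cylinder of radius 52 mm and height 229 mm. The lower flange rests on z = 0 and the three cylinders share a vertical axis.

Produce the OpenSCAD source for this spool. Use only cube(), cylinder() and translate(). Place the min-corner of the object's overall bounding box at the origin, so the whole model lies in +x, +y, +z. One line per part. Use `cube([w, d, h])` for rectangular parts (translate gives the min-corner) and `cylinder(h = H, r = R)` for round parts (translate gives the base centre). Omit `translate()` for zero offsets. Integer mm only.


translate([170, 170, 0]) cylinder(h = 9, r = 170);
translate([170, 170, 9]) cylinder(h = 229, r = 52);
translate([170, 170, 238]) cylinder(h = 9, r = 170);


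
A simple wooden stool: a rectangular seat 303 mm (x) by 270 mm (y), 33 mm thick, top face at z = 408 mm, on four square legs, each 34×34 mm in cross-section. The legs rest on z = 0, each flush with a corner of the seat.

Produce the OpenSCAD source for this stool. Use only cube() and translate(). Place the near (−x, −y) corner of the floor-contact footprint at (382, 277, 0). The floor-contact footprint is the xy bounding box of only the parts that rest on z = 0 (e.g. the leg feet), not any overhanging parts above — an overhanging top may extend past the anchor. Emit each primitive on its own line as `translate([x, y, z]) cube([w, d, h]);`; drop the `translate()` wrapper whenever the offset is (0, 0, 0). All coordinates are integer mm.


translate([382, 277, 375]) cube([303, 270, 33]);
translate([382, 277, 0]) cube([34, 34, 375]);
translate([651, 277, 0]) cube([34, 34, 375]);
translate([382, 513, 0]) cube([34, 34, 375]);
translate([651, 513, 0]) cube([34, 34, 375]);


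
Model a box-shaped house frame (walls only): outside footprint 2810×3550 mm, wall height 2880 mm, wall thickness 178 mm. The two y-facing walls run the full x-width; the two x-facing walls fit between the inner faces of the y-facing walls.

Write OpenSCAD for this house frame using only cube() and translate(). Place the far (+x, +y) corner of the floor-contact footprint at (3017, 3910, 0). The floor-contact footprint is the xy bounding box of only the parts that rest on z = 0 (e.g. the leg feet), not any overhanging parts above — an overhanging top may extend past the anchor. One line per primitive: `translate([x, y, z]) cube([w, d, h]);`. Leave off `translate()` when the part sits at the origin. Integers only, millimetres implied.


translate([207, 360, 0]) cube([2810, 178, 2880]);
translate([207, 3732, 0]) cube([2810, 178, 2880]);
translate([207, 538, 0]) cube([178, 3194, 2880]);
translate([2839, 538, 0]) cube([178, 3194, 2880]);


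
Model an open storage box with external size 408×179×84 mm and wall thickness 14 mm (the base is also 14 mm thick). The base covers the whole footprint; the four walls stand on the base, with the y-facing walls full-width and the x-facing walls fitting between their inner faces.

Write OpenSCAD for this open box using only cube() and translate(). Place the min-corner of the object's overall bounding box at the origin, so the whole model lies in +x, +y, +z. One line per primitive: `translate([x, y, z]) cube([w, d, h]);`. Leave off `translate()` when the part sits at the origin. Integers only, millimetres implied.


cube([408, 179, 14]);
translate([0, 0, 14]) cube([408, 14, 70]);
translate([0, 165, 14]) cube([408, 14, 70]);
translate([0, 14, 14]) cube([14, 151, 70]);
translate([394, 14, 14]) cube([14, 151, 70]);


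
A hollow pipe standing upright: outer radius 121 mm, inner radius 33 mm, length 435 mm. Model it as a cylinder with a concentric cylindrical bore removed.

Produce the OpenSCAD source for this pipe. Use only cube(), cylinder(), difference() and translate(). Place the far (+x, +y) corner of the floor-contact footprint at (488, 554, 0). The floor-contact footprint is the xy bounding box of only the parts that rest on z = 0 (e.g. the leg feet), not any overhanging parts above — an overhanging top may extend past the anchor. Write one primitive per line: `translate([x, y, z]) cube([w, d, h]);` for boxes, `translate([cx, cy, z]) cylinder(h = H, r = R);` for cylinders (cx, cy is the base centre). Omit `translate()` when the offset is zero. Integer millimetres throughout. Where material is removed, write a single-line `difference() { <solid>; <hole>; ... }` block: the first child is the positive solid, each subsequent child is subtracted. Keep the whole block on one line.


difference() { translate([367, 433, 0]) cylinder(h = 435, r = 121); translate([367, 433, 0]) cylinder(h = 435, r = 33); }


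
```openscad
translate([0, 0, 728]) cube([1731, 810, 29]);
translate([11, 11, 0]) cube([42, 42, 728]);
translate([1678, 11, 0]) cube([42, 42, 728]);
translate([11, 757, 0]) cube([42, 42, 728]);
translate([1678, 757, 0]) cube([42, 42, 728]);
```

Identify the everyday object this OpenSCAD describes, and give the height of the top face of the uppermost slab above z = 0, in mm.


A table. The table height is 757 mm.

A 1731×810×29 slab sits at z = 728 on four 42 mm square posts — a table. The top surface is at 728 + 29 = 757 mm.


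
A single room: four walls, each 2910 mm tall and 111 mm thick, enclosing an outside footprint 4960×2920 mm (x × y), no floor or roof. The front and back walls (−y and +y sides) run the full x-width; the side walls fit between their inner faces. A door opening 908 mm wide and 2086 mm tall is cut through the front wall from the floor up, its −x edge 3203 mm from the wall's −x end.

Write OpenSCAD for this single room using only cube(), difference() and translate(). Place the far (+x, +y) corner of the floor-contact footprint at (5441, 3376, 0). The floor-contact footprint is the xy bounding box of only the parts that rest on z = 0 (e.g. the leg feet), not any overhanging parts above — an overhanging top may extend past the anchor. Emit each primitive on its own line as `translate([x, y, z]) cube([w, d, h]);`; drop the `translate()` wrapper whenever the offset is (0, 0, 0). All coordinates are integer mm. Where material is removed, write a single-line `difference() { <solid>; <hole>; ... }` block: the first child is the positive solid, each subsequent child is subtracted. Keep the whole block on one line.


difference() { translate([481, 456, 0]) cube([4960, 111, 2910]); translate([3684, 456, 0]) cube([908, 111, 2086]); }
translate([481, 3265, 0]) cube([4960, 111, 2910]);
translate([481, 567, 0]) cube([111, 2698, 2910]);
translate([5330, 567, 0]) cube([111, 2698, 2910]);


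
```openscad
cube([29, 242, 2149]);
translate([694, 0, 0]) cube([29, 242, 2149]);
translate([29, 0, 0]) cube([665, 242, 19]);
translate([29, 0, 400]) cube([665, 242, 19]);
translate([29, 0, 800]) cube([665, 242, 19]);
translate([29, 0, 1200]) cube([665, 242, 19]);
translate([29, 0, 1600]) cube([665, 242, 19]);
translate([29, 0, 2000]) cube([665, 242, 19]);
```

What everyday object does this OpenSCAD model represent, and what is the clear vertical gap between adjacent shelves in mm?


A bookshelf. The clear shelf gap is 381 mm.

Two tall side panels with 6 horizontal boards between them — a bookshelf. The first two shelf undersides are at z = 0 and z = 400; with shelf thickness 19, the clear gap is 400 − 0 − 19 = 381 mm.


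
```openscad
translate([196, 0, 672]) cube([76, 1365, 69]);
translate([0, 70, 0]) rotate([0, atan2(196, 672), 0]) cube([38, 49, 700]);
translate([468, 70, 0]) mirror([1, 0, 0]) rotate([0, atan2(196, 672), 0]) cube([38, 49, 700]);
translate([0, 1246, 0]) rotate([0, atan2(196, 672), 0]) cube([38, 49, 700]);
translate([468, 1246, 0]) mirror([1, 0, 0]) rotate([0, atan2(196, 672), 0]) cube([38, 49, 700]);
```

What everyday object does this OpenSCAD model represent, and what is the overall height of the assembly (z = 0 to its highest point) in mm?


A sawhorse. The overall height is 741 mm.

A beam across two mirrored pairs of raked legs — a sawhorse. The beam's underside is at z = 672 (matching the legs' vertical rise in atan2(196, 672)) and the beam is 69 mm tall, so its top is at 672 + 69 = 741 mm. The raked legs top out at the beam's underside, so that is the highest point.


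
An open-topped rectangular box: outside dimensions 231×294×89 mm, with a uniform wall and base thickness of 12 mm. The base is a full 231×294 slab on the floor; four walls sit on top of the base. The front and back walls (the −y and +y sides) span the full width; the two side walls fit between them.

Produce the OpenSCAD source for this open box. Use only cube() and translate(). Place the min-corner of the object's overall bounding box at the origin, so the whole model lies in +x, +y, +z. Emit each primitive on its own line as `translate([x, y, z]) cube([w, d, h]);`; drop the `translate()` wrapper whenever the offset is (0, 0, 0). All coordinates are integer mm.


cube([231, 294, 12]);
translate([0, 0, 12]) cube([231, 12, 77]);
translate([0, 282, 12]) cube([231, 12, 77]);
translate([0, 12, 12]) cube([12, 270, 77]);
translate([219, 12, 12]) cube([12, 270, 77]);


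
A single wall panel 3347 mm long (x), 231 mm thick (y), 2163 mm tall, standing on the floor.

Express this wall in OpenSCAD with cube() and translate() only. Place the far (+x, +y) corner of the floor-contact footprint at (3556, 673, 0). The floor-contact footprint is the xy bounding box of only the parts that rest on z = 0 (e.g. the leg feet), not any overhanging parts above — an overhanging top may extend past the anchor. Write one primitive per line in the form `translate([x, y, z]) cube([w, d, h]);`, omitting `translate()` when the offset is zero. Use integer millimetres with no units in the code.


translate([209, 442, 0]) cube([3347, 231, 2163]);


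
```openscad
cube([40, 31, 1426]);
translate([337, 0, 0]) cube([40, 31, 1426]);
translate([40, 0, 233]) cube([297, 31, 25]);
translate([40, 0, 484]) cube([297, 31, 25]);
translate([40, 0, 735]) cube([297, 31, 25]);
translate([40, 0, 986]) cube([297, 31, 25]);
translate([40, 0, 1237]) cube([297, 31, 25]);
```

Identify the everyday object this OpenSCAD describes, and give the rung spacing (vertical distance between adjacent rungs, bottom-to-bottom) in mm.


A ladder. The rung spacing is 251 mm.

Two tall 40×31 posts with 5 short bars between them — a ladder. Adjacent rungs sit at z = 233 and z = 484, so the spacing is 484 − 233 = 251 mm.


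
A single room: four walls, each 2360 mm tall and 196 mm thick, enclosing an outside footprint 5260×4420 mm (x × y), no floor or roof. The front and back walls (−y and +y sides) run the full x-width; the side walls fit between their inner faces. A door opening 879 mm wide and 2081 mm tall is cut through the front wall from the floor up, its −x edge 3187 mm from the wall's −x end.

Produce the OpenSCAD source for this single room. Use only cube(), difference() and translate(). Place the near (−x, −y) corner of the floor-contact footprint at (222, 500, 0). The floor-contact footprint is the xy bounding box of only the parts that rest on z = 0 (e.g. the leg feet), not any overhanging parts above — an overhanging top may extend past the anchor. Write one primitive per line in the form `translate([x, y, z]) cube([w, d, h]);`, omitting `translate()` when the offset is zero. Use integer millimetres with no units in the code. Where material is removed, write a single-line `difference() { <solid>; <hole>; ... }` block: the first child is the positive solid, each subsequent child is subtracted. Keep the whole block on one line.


difference() { translate([222, 500, 0]) cube([5260, 196, 2360]); translate([3409, 500, 0]) cube([879, 196, 2081]); }
translate([222, 4724, 0]) cube([5260, 196, 2360]);
translate([222, 696, 0]) cube([196, 4028, 2360]);
translate([5286, 696, 0]) cube([196, 4028, 2360]);


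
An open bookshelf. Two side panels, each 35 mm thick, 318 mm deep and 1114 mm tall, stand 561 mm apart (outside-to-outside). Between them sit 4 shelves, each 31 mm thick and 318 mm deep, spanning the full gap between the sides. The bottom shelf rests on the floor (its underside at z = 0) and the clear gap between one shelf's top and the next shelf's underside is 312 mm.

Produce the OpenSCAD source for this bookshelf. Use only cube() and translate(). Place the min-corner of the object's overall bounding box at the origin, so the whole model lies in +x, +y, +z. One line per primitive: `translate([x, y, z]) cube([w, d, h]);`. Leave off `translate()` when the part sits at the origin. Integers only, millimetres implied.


cube([35, 318, 1114]);
translate([526, 0, 0]) cube([35, 318, 1114]);
translate([35, 0, 0]) cube([491, 318, 31]);
translate([35, 0, 343]) cube([491, 318, 31]);
translate([35, 0, 686]) cube([491, 318, 31]);
translate([35, 0, 1029]) cube([491, 318, 31]);


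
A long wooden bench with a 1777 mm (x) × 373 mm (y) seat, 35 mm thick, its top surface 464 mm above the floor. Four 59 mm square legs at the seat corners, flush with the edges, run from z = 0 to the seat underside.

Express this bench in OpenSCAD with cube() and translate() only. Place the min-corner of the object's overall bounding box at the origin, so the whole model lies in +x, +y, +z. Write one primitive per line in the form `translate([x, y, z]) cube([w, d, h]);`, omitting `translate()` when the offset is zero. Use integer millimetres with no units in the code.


// leg_h = 464 − 35 = 429
translate([0, 0, 429]) cube([1777, 373, 35]);
cube([59, 59, 429]);
translate([0, 314, 0]) cube([59, 59, 429]);
translate([1718, 0, 0]) cube([59, 59, 429]);
translate([1718, 314, 0]) cube([59, 59, 429]);


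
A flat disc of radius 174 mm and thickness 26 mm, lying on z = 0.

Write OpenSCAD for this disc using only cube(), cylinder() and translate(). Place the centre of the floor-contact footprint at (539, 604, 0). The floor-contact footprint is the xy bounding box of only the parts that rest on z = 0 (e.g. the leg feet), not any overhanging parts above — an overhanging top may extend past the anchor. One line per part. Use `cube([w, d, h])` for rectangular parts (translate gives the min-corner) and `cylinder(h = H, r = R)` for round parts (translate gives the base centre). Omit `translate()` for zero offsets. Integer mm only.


translate([539, 604, 0]) cylinder(h = 26, r = 174);


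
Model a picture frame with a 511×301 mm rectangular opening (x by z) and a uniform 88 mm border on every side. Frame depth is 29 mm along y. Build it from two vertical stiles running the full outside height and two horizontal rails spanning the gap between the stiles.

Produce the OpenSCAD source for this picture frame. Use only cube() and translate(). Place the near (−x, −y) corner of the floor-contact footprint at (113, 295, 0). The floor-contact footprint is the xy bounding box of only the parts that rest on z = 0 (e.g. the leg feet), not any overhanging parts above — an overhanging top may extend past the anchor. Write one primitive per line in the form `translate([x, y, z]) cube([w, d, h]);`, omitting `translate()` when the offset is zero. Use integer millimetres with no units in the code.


translate([113, 295, 0]) cube([88, 29, 477]);
translate([712, 295, 0]) cube([88, 29, 477]);
translate([201, 295, 0]) cube([511, 29, 88]);
translate([201, 295, 389]) cube([511, 29, 88]);


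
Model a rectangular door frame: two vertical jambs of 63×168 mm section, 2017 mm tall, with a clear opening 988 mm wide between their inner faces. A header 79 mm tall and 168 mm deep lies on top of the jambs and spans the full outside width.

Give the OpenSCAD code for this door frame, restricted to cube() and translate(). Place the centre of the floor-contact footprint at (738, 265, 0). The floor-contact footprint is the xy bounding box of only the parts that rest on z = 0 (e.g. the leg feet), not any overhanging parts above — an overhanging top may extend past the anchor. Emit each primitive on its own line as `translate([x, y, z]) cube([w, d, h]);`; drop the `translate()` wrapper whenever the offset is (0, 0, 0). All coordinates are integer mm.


translate([181, 181, 0]) cube([63, 168, 2017]);
translate([1232, 181, 0]) cube([63, 168, 2017]);
translate([181, 181, 2017]) cube([1114, 168, 79]);


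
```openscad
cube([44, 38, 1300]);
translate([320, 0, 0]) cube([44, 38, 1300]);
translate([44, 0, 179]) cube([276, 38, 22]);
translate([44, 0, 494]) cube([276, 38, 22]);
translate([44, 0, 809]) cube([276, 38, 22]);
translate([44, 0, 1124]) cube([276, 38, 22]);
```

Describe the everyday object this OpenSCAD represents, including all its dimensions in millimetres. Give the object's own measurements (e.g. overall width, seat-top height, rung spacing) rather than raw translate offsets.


A straight ladder. Two 44×38 mm vertical rails, 1300 mm tall, stand 364 mm apart (outside-to-outside) with their front faces coplanar on the −y side. 4 rungs, each 38 mm deep and 22 mm tall, span between the inner faces of the rails, front faces flush with the rails. The lowest rung's underside is at z = 179 mm and rungs are spaced 315 mm apart (underside to underside).


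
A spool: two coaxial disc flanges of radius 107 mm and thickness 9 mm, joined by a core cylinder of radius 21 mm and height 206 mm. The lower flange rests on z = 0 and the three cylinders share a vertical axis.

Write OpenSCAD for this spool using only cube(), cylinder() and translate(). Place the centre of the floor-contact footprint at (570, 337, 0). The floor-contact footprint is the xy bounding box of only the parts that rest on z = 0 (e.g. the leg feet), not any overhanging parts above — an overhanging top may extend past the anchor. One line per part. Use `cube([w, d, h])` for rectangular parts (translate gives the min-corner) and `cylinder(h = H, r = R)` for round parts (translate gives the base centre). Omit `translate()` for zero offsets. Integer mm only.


translate([570, 337, 0]) cylinder(h = 9, r = 107);
translate([570, 337, 9]) cylinder(h = 206, r = 21);
translate([570, 337, 215]) cylinder(h = 9, r = 107);


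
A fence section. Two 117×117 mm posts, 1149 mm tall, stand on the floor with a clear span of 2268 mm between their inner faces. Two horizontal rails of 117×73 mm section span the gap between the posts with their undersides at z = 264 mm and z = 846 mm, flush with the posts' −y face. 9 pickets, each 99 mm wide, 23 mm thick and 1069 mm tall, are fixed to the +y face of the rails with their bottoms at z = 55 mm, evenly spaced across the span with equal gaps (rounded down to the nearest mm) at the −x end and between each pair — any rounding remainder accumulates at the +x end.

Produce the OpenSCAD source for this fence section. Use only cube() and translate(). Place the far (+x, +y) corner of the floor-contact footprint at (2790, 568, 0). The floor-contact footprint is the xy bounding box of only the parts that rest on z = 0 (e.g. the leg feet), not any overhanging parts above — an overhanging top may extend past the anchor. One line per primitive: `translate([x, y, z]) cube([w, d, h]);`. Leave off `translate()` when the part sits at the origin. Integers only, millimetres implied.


translate([288, 451, 0]) cube([117, 117, 1149]);
translate([2673, 451, 0]) cube([117, 117, 1149]);
translate([405, 451, 264]) cube([2268, 117, 73]);
translate([405, 451, 846]) cube([2268, 117, 73]);
translate([542, 568, 55]) cube([99, 23, 1069]);
translate([778, 568, 55]) cube([99, 23, 1069]);
translate([1014, 568, 55]) cube([99, 23, 1069]);
translate([1250, 568, 55]) cube([99, 23, 1069]);
translate([1486, 568, 55]) cube([99, 23, 1069]);
translate([1722, 568, 55]) cube([99, 23, 1069]);
translate([1958, 568, 55]) cube([99, 23, 1069]);
translate([2194, 568, 55]) cube([99, 23, 1069]);
translate([2430, 568, 55]) cube([99, 23, 1069]);


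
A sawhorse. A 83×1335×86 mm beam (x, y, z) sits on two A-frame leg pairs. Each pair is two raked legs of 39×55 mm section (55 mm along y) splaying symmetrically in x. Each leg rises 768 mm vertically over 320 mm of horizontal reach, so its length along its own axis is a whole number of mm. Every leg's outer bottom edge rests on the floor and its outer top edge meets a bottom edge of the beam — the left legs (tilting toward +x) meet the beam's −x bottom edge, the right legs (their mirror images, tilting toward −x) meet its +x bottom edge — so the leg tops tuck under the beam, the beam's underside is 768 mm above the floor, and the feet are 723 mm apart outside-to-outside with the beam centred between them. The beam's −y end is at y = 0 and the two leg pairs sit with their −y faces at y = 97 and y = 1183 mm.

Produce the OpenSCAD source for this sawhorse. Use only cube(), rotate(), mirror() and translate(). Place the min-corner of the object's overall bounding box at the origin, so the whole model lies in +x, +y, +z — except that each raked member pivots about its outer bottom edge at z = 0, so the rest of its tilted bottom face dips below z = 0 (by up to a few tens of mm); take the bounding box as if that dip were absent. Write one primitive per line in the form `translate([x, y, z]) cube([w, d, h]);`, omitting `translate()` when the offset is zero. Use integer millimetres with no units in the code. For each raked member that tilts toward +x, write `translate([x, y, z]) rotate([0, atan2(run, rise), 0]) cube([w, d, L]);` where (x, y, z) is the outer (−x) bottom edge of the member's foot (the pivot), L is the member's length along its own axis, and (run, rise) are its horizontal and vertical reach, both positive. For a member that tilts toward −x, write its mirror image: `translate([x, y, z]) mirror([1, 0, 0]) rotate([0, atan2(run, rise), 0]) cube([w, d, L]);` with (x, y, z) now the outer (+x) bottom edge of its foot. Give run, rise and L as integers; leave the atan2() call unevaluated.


translate([320, 0, 768]) cube([83, 1335, 86]);
translate([0, 97, 0]) rotate([0, atan2(320, 768), 0]) cube([39, 55, 832]);
translate([723, 97, 0]) mirror([1, 0, 0]) rotate([0, atan2(320, 768), 0]) cube([39, 55, 832]);
translate([0, 1183, 0]) rotate([0, atan2(320, 768), 0]) cube([39, 55, 832]);
translate([723, 1183, 0]) mirror([1, 0, 0]) rotate([0, atan2(320, 768), 0]) cube([39, 55, 832]);


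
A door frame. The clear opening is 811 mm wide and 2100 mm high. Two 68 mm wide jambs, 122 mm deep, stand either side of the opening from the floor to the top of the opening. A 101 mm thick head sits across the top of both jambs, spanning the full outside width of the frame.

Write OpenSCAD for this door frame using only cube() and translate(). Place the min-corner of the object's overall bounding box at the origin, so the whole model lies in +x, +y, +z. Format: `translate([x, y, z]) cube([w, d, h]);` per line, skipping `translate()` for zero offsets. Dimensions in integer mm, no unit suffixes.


cube([68, 122, 2100]);
translate([879, 0, 0]) cube([68, 122, 2100]);
translate([0, 0, 2100]) cube([947, 122, 101]);


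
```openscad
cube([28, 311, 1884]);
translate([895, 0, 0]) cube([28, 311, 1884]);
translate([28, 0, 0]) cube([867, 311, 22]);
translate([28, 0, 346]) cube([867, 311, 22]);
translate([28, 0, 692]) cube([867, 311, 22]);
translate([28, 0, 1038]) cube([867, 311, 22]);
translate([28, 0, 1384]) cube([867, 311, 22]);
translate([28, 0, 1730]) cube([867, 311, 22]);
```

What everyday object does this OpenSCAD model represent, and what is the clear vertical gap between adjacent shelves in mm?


A bookshelf. The clear shelf gap is 324 mm.

Two tall side panels with 6 horizontal boards between them — a bookshelf. The first two shelf undersides are at z = 0 and z = 346; with shelf thickness 22, the clear gap is 346 − 0 − 22 = 324 mm.


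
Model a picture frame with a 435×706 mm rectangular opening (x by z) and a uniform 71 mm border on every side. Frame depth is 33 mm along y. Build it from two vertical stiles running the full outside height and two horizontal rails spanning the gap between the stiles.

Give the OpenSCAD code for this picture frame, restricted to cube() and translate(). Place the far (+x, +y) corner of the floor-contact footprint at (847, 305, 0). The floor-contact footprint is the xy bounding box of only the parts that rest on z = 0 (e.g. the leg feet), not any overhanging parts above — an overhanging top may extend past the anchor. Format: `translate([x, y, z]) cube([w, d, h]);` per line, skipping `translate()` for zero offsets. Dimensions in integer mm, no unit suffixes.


translate([270, 272, 0]) cube([71, 33, 848]);
translate([776, 272, 0]) cube([71, 33, 848]);
translate([341, 272, 0]) cube([435, 33, 71]);
translate([341, 272, 777]) cube([435, 33, 71]);


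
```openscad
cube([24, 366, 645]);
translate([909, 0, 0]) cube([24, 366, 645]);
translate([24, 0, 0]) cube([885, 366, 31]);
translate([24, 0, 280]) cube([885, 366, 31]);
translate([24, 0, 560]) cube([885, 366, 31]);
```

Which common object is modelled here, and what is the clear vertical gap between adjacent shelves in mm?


A bookshelf. The clear shelf gap is 249 mm.

Two tall side panels with 3 horizontal boards between them — a bookshelf. The first two shelf undersides are at z = 0 and z = 280; with shelf thickness 31, the clear gap is 280 − 0 − 31 = 249 mm.


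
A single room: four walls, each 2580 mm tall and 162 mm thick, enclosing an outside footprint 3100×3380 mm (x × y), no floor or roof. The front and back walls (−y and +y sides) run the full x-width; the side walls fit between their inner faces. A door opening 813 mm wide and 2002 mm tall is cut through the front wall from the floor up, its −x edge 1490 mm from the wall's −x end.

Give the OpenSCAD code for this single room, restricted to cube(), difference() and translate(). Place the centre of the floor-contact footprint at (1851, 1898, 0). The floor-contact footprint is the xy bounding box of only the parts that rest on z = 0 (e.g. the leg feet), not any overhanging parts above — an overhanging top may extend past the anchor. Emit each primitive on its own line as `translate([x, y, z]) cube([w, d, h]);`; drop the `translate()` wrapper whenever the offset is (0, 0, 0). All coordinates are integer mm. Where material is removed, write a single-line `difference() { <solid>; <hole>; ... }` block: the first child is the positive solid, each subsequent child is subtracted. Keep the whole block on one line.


difference() { translate([301, 208, 0]) cube([3100, 162, 2580]); translate([1791, 208, 0]) cube([813, 162, 2002]); }
translate([301, 3426, 0]) cube([3100, 162, 2580]);
translate([301, 370, 0]) cube([162, 3056, 2580]);
translate([3239, 370, 0]) cube([162, 3056, 2580]);


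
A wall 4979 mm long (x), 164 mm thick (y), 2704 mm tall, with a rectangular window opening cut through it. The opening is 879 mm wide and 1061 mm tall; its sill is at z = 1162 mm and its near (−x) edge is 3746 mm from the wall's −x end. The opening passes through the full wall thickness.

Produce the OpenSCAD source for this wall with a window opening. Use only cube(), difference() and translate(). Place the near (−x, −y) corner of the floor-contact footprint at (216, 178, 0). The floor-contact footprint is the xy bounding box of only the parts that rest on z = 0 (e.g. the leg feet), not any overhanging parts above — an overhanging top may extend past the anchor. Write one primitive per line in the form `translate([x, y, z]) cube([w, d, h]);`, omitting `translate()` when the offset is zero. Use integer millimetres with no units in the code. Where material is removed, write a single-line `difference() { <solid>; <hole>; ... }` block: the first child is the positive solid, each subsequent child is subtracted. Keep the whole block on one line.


difference() { translate([216, 178, 0]) cube([4979, 164, 2704]); translate([3962, 178, 1162]) cube([879, 164, 1061]); }


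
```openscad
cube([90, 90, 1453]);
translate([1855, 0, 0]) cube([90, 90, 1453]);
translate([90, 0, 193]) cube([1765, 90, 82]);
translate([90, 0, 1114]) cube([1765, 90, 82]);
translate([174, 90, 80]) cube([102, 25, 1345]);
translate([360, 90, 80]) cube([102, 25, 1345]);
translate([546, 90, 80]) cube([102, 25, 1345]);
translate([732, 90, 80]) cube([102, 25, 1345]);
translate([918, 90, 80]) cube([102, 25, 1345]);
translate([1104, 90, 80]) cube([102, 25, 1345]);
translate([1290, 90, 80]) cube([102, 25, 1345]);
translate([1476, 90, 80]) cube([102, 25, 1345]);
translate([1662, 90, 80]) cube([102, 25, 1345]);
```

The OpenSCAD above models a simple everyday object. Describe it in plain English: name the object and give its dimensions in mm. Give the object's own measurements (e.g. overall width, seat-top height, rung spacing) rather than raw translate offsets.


A fence section. Two 90×90 mm posts, 1453 mm tall, stand on the floor with a clear span of 1765 mm between their inner faces. Two horizontal rails of 90×82 mm section span the gap between the posts with their undersides at z = 193 mm and z = 1114 mm, flush with the posts' −y face. 9 pickets, each 102 mm wide, 25 mm thick and 1345 mm tall, are fixed to the +y face of the rails with their bottoms at z = 80 mm, spaced across the span with a 84 mm gap after the −x post and between neighbouring pickets, with 91 mm left before the +x post.


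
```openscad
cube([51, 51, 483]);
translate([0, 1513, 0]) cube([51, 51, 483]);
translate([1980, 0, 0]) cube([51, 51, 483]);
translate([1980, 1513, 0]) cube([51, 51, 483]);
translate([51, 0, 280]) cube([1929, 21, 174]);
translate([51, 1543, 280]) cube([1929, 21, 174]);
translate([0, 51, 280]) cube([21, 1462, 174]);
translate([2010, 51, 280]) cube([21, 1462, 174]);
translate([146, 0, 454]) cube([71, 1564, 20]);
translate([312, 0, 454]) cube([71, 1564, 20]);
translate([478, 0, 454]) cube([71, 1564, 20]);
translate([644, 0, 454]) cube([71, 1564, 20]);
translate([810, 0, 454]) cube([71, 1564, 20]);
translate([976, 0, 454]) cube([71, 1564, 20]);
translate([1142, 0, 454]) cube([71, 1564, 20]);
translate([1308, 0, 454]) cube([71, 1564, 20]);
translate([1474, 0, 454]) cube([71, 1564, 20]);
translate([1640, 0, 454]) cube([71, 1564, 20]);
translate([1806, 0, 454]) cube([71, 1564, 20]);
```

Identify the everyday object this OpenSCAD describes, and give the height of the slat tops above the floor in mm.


A bed frame. The slat-top height is 474 mm.

Four posts, four rails, and a row of slats — a bed frame. Slats sit on the rails at z = 280 + 174 = 454; with slat thickness 20, the top is 474 mm.


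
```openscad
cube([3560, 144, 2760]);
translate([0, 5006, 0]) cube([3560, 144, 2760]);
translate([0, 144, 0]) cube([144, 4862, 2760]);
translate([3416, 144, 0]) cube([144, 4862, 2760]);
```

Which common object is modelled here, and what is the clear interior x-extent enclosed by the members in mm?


A house (or room) frame. The interior width is 3272 mm.

Four 2760 mm walls enclosing a rectangle with no floor or roof — a room or house frame. Outside width is 3560 mm and wall thickness is 144 mm, so the interior width is 3560 − 2 × 144 = 3272 mm.


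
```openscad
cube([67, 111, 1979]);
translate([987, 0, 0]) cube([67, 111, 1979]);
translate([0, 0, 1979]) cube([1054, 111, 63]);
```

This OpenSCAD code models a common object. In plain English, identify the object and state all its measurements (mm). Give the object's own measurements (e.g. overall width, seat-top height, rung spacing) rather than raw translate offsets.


A door frame. The clear opening is 920 mm wide and 1979 mm high. Two 67 mm wide jambs, 111 mm deep, stand either side of the opening from the floor to the top of the opening. A 63 mm thick head sits across the top of both jambs, spanning the full outside width of the frame.


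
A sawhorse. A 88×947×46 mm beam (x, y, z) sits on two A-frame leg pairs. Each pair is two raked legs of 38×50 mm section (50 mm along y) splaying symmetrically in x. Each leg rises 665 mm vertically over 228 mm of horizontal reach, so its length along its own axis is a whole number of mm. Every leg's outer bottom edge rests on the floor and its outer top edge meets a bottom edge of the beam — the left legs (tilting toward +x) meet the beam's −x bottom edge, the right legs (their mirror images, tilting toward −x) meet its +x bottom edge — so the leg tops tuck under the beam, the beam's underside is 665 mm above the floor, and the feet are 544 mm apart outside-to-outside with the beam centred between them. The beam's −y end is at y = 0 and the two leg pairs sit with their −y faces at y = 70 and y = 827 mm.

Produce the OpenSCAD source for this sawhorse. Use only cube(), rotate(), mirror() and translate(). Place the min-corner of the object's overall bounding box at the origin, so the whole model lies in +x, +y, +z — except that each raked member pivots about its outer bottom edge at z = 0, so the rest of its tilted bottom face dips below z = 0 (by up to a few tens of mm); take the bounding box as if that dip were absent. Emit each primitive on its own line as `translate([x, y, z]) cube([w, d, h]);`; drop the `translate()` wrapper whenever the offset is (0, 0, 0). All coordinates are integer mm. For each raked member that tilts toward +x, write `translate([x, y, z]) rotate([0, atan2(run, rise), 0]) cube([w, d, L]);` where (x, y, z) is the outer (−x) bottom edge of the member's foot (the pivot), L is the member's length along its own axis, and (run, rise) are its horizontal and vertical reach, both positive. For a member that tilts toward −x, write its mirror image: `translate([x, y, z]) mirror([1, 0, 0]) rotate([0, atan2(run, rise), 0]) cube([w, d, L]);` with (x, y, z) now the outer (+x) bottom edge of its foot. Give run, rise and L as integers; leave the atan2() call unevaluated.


translate([228, 0, 665]) cube([88, 947, 46]);
translate([0, 70, 0]) rotate([0, atan2(228, 665), 0]) cube([38, 50, 703]);
translate([544, 70, 0]) mirror([1, 0, 0]) rotate([0, atan2(228, 665), 0]) cube([38, 50, 703]);
translate([0, 827, 0]) rotate([0, atan2(228, 665), 0]) cube([38, 50, 703]);
translate([544, 827, 0]) mirror([1, 0, 0]) rotate([0, atan2(228, 665), 0]) cube([38, 50, 703]);


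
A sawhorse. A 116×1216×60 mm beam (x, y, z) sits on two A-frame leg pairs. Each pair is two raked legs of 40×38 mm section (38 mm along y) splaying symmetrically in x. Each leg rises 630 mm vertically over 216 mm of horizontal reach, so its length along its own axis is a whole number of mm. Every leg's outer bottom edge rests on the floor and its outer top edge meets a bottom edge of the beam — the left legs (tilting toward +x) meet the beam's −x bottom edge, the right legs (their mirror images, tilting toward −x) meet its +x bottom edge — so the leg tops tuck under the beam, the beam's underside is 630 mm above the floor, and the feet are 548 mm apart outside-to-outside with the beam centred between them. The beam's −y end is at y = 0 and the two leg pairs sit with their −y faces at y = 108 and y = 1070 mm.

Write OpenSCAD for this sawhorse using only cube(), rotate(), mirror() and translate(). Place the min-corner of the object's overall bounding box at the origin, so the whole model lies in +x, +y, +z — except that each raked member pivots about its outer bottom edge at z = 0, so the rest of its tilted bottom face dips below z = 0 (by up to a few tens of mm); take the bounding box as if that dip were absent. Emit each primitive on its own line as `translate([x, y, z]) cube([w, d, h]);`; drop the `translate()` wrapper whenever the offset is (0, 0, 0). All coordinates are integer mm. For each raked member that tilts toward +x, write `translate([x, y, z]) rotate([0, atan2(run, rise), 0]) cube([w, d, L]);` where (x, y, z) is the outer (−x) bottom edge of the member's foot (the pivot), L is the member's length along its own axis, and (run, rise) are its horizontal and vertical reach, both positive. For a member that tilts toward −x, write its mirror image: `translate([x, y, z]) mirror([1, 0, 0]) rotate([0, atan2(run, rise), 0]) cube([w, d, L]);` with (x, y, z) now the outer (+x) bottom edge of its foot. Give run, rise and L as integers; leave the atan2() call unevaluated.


// leg length = √(216² + 630²) = 666
// right-leg outer foot x = 2·216 + 116 = 548
// beam min-corner = (216, 0, 630)
translate([216, 0, 630]) cube([116, 1216, 60]);
translate([0, 108, 0]) rotate([0, atan2(216, 630), 0]) cube([40, 38, 666]);
translate([548, 108, 0]) mirror([1, 0, 0]) rotate([0, atan2(216, 630), 0]) cube([40, 38, 666]);
translate([0, 1070, 0]) rotate([0, atan2(216, 630), 0]) cube([40, 38, 666]);
translate([548, 1070, 0]) mirror([1, 0, 0]) rotate([0, atan2(216, 630), 0]) cube([40, 38, 666]);


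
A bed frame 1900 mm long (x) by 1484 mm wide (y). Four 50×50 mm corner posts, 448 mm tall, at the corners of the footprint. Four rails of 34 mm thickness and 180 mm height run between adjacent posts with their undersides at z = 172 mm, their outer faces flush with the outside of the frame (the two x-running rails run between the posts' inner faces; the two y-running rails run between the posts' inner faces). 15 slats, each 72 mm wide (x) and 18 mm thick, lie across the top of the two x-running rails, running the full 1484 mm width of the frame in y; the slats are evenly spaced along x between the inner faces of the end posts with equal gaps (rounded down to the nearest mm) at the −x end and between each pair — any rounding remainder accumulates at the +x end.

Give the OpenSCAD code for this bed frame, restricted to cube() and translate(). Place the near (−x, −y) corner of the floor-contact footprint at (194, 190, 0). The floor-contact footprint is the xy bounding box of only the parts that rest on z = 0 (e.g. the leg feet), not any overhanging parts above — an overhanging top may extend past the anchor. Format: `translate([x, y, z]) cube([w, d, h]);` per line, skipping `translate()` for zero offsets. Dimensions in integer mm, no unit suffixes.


translate([194, 190, 0]) cube([50, 50, 448]);
translate([194, 1624, 0]) cube([50, 50, 448]);
translate([2044, 190, 0]) cube([50, 50, 448]);
translate([2044, 1624, 0]) cube([50, 50, 448]);
translate([244, 190, 172]) cube([1800, 34, 180]);
translate([244, 1640, 172]) cube([1800, 34, 180]);
translate([194, 240, 172]) cube([34, 1384, 180]);
translate([2060, 240, 172]) cube([34, 1384, 180]);
translate([289, 190, 352]) cube([72, 1484, 18]);
translate([406, 190, 352]) cube([72, 1484, 18]);
translate([523, 190, 352]) cube([72, 1484, 18]);
translate([640, 190, 352]) cube([72, 1484, 18]);
translate([757, 190, 352]) cube([72, 1484, 18]);
translate([874, 190, 352]) cube([72, 1484, 18]);
translate([991, 190, 352]) cube([72, 1484, 18]);
translate([1108, 190, 352]) cube([72, 1484, 18]);
translate([1225, 190, 352]) cube([72, 1484, 18]);
translate([1342, 190, 352]) cube([72, 1484, 18]);
translate([1459, 190, 352]) cube([72, 1484, 18]);
translate([1576, 190, 352]) cube([72, 1484, 18]);
translate([1693, 190, 352]) cube([72, 1484, 18]);
translate([1810, 190, 352]) cube([72, 1484, 18]);
translate([1927, 190, 352]) cube([72, 1484, 18]);


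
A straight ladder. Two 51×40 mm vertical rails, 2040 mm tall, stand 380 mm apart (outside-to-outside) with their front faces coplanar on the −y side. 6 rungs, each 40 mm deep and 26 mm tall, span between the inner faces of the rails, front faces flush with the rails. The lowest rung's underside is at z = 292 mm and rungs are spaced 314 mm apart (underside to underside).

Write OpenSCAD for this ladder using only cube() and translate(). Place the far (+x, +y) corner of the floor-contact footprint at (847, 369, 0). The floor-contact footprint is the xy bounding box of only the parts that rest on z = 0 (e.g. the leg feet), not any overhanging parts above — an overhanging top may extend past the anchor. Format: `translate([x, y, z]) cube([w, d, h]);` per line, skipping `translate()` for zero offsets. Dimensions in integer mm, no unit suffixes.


translate([467, 329, 0]) cube([51, 40, 2040]);
translate([796, 329, 0]) cube([51, 40, 2040]);
translate([518, 329, 292]) cube([278, 40, 26]);
translate([518, 329, 606]) cube([278, 40, 26]);
translate([518, 329, 920]) cube([278, 40, 26]);
translate([518, 329, 1234]) cube([278, 40, 26]);
translate([518, 329, 1548]) cube([278, 40, 26]);
translate([518, 329, 1862]) cube([278, 40, 26]);
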